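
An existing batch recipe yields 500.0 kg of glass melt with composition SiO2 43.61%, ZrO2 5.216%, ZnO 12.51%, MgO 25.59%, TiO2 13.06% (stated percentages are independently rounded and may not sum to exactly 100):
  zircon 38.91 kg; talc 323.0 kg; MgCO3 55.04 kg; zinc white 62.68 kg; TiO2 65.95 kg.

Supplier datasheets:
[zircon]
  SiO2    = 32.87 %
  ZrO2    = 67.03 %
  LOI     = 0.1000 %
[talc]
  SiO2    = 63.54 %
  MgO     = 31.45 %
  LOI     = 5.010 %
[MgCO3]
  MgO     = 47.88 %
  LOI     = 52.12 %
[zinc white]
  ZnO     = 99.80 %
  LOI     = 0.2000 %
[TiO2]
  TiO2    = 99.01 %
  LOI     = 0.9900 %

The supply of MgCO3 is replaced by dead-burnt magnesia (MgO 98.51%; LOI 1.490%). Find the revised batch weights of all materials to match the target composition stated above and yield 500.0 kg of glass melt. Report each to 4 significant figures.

Values along the way are printed, rounded to 4 significant figures, when written out; the working math runs at exact precision at every stage; exactly one rounding lands on every reported number — all derived quantities, which include LOI, yield, the totals, five oxide percentages, glass mass, are recomputed in full float precision, exactly as shown in question or answer, starting from the weights on 500.0 kg of glass.
Target masses of each oxide per 500.0 kg glass melt:
  SiO2: 43.61% × 500.0 = 218.0 kg
  ZrO2: 5.216% × 500.0 = 26.08 kg
  ZnO: 12.51% × 500.0 = 62.55 kg
  MgO: 25.59% × 500.0 = 128.0 kg
  TiO2: 13.06% × 500.0 = 65.30 kg
Balance tally, oxide-wise, given the weights on record, per the basis as stated (delivered sums recover each target up to rounding of the answer):
  SiO2: 38.91·0.3287 + 323.0·0.6354 = 218.0 kg (target 218.0 kg)
  ZrO2: 38.91·0.6703 = 26.08 kg (target 26.08 kg)
  ZnO: 62.68·0.9980 = 62.55 kg (target 62.55 kg)
  MgO: 323.0·0.3145 + 26.75·0.9851 = 127.9 kg (target 128.0 kg)
  TiO2: 65.95·0.9901 = 65.30 kg (target 65.30 kg)
The glass-mass cross-check: whole batch net of LOI = 499.9 kg (targets for the oxides total 499.9 kg; with the basis standing at 500.0 kg — deltas are rounding alone).
Batch total: Σ batch = 517.3 kg; the LOI term Σ batch·LOI equals 17.40 kg; yield = glass ÷ total batch = 96.64%.

Revised batch per 500.0 kg glass melt:
  zircon: 38.91 kg
  talc: 323.0 kg
  dead-burnt magnesia: 26.75 kg
  zinc white: 62.68 kg
  TiO2: 65.95 kg
Total batch = 517.3 kg; LOI loss = 17.40 kg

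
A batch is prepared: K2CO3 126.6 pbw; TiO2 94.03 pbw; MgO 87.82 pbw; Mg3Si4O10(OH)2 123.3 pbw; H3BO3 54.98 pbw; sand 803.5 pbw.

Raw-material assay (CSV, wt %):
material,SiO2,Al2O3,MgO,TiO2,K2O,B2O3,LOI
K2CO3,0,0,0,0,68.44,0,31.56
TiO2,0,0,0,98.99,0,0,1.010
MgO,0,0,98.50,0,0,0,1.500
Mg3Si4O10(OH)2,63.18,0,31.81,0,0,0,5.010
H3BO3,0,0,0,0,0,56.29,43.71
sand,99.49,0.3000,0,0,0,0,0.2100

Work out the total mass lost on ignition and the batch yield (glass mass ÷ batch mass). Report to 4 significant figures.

All internal work carries full float precision at all times; working values appear, rounded to four significant digits, within the worked lines. Each reported value takes just one rounding. The derived quantities (LOI, net glass mass, the yield, totals, six oxide percentages) are recomputed in full precision using the weight values for 1216 pbw of glass, as written in problem or answer.
Ignition loss by material:
  K2CO3: 126.6 × 0.3156 = 39.95 pbw
  TiO2: 94.03 × 0.01010 = 0.9497 pbw
  MgO: 87.82 × 0.01500 = 1.317 pbw
  Mg3Si4O10(OH)2: 123.3 × 0.05010 = 6.177 pbw
  H3BO3: 54.98 × 0.4371 = 24.03 pbw
  sand: 803.5 × 0.002100 = 1.687 pbw
Total LOI = 74.12 pbw
Glass = batch − LOI = 1290 − 74.12 = 1216 pbw

LOI loss = 74.12 pbw; glass = 1216 pbw; yield = 94.26%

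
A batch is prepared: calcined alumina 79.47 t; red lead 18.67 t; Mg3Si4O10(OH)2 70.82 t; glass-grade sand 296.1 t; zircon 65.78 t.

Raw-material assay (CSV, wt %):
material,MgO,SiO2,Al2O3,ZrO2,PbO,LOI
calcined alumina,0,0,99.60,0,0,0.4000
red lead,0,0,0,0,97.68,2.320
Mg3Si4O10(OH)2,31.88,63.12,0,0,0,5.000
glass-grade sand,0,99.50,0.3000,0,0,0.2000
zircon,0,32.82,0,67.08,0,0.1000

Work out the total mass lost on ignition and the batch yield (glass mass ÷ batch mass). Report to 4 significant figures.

LOI loss = 4.950 t; glass = 525.9 t; yield = 99.07%

Each numeric step runs at full float precision end to end — rounding to 4 significant figures applies to each intermediate as displayed — a single rounding produces each reported number; derived quantities are re-derived starting from the weights at 525.9 t of glass at full float precision (the yield, ignition loss, the five compositions, totals, net glass mass) precisely as stated by the problem or answer text.
Ignition loss by material:
  calcined alumina: 79.47 × 0.004000 = 0.3179 t
  red lead: 18.67 × 0.02320 = 0.4331 t
  Mg3Si4O10(OH)2: 70.82 × 0.05000 = 3.541 t
  glass-grade sand: 296.1 × 0.002000 = 0.5922 t
  zircon: 65.78 × 0.001000 = 0.06578 t
Total LOI = 4.950 t
Glass = batch − LOI = 530.8 − 4.950 = 525.9 t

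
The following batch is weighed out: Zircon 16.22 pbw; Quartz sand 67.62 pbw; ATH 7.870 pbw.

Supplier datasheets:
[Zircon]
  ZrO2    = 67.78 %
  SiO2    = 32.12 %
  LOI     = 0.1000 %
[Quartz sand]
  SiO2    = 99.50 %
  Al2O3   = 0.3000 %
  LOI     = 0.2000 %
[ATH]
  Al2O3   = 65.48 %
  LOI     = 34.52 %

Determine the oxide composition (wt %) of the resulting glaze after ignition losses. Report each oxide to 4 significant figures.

Glass mass = 88.84 pbw (batch 91.71 − LOI 2.868).
Composition: ZrO2 12.37%, SiO2 81.60%, Al2O3 6.029%

All internal work holds full precision in every operation. Values along the way are displayed, with 4-significant-digit rounding, between the steps — every reported value takes just one rounding. The derived quantities (glass mass, the yield, the totals, three oxide percentages, LOI) are recomputed starting from the weights on 88.84 pbw of glass in full float precision, precisely as stated by the problem or answer text.
Per-oxide mass from batch:
  ZrO2: 16.22·0.6778 = 10.99 pbw
  SiO2: 16.22·0.3212 + 67.62·0.9950 = 72.49 pbw
  Al2O3: 67.62·0.003000 + 7.870·0.6548 = 5.356 pbw
LOI: 16.22·0.001000 + 67.62·0.002000 + 7.870·0.3452 = 2.868 pbw
Glass mass = batch − LOI = 91.71 − 2.868 = 88.84 pbw (= the summed oxide contributions)
percent share: oxide ÷ glass, ×100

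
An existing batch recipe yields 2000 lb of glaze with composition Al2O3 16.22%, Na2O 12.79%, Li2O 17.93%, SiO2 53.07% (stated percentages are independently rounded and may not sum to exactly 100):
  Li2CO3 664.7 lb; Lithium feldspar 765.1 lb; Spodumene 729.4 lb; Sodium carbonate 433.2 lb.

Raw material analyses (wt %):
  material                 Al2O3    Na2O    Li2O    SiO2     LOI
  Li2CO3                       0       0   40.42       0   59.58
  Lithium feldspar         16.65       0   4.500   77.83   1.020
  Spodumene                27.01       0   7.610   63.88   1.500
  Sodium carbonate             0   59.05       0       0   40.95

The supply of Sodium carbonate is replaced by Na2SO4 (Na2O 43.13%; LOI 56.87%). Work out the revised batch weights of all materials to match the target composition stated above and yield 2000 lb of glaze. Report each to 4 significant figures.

Each numeric step keeps full float precision in all steps. In-progress results are printed, with 4-significant-digit rounding, alongside each step. A single rounding completes each reported number. All derived quantities are carried at full precision (the totals, ignition loss, four oxide percentages, the yield, net glass mass) using the weight values at 2000 lb of glass, as set out in the question or the answer.
Oxide mass targets, per 2000 lb glaze:
  Al2O3: 16.22% × 2000 = 324.4 lb
  Na2O: 12.79% × 2000 = 255.8 lb
  Li2O: 17.93% × 2000 = 358.6 lb
  SiO2: 53.07% × 2000 = 1061 lb
Verifying the oxide balance from the weights as reported, relative to the basis at hand (summed amounts equal target values modulo rounding of the values):
  Al2O3: 765.1·0.1665 + 729.4·0.2701 = 324.4 lb (target 324.4 lb)
  Na2O: 593.1·0.4313 = 255.8 lb (target 255.8 lb)
  Li2O: 664.7·0.4042 + 765.1·0.04500 + 729.4·0.07610 = 358.6 lb (target 358.6 lb)
  SiO2: 765.1·0.7783 + 729.4·0.6388 = 1061 lb (target 1061 lb)
The glass-mass cross-check: total charge less LOI = 2000 lb (the Σ of target masses is 2000 lb; basis as stated: 2000 lb — gaps are rounding artifacts).
Summing the batch: Σ batch = 2752 lb; Σ batch·LOI gives LOI loss = 752.1 lb; as yield: glass ÷ batch → 72.67%.

Revised batch per 2000 lb glaze:
  Li2CO3: 664.7 lb
  Lithium feldspar: 765.1 lb
  Spodumene: 729.4 lb
  Na2SO4: 593.1 lb
Total batch = 2752 lb; LOI loss = 752.1 lb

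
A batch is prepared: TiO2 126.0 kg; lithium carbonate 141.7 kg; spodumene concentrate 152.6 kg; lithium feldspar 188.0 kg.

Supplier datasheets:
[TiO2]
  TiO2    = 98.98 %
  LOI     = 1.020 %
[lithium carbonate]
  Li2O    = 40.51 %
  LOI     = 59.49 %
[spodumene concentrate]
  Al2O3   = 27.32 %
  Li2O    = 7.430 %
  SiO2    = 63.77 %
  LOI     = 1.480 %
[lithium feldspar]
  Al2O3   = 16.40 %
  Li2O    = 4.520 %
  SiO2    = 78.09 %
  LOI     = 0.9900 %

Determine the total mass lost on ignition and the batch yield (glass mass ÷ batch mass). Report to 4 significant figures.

LOI loss = 89.70 kg; glass = 518.6 kg; yield = 85.25%

Working values are shown rounded to four significant digits across the worked steps. The working math maintains full float precision end to end; every reported result sees exactly one rounding — derived quantities (ignition loss, totals, four oxide percentages, net glass mass, yield) are re-derived from the weighed amounts on 518.6 kg of glass in full float precision, exactly as printed in the problem or the answer.
LOI of each material in turn:
  TiO2: 126.0 × 0.01020 = 1.285 kg
  lithium carbonate: 141.7 × 0.5949 = 84.30 kg
  spodumene concentrate: 152.6 × 0.01480 = 2.258 kg
  lithium feldspar: 188.0 × 0.009900 = 1.861 kg
Total LOI = 89.70 kg
Glass = batch − LOI = 608.3 − 89.70 = 518.6 kg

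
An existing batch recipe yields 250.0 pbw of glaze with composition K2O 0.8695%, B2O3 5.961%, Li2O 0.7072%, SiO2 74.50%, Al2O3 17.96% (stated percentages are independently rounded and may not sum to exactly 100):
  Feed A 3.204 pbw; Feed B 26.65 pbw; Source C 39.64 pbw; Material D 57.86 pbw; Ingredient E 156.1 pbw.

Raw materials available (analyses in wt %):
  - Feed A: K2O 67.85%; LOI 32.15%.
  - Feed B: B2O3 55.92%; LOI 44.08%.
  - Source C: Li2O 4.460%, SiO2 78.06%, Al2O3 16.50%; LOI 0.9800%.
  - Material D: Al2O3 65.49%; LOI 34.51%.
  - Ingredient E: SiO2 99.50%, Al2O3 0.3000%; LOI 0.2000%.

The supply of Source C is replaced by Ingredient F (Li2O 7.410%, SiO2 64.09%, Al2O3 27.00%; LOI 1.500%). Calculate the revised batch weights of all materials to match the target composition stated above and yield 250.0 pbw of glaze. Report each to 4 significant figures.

Revised batch per 250.0 pbw glaze:
  Feed A: 3.204 pbw
  Feed B: 26.65 pbw
  Ingredient F: 23.86 pbw
  Material D: 57.94 pbw
  Ingredient E: 171.8 pbw
Total batch = 283.5 pbw; LOI loss = 33.47 pbw

Intermediates are printed (rounded to 4 significant digits) as written; exact precision is held from first step to last. Every reported figure receives exactly one rounding. Derived quantities (LOI, the totals, the yield, glass mass, five oxide percentages) are rebuilt in exact precision using the weight values for 250.0 pbw of glass as set out in question or answer.
Target oxide masses per 250.0 pbw glaze:
  K2O: 0.8695% × 250.0 = 2.174 pbw
  B2O3: 5.961% × 250.0 = 14.90 pbw
  Li2O: 0.7072% × 250.0 = 1.768 pbw
  SiO2: 74.50% × 250.0 = 186.2 pbw
  Al2O3: 17.96% × 250.0 = 44.90 pbw
Per-oxide balance check using the reported weights, on the stated basis (delivered sums recover each target modulo rounding of the values):
  K2O: 3.204·0.6785 = 2.174 pbw (target 2.174 pbw)
  B2O3: 26.65·0.5592 = 14.90 pbw (target 14.90 pbw)
  Li2O: 23.86·0.07410 = 1.768 pbw (target 1.768 pbw)
  SiO2: 23.86·0.6409 + 171.8·0.9950 = 186.2 pbw (target 186.2 pbw)
  Al2O3: 23.86·0.2700 + 57.94·0.6549 + 171.8·0.003000 = 44.90 pbw (target 44.90 pbw)
Consistency of the glass mass: batch total minus LOI = 250.0 pbw (targets for the oxides total 250.0 pbw; stated basis 250.0 pbw — deltas are rounding alone).
Batch grand total — Σ batch = 283.5 pbw; the LOI term Σ batch·LOI equals 33.47 pbw; yield, glass over the total, = 88.19%.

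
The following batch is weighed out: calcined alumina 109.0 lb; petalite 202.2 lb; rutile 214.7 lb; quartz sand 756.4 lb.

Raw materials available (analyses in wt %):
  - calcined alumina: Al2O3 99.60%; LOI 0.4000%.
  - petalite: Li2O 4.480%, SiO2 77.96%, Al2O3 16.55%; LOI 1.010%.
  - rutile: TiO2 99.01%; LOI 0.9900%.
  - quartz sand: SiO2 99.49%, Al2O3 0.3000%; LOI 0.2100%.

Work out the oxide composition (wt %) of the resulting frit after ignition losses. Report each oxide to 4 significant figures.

The intermediate values are shown (rounded to 4 significant figures) when written out. All internal work keeps full float precision throughout; every reported result includes exactly one rounding; derived quantities, including totals, net glass mass, the yield, four oxide percentages, ignition loss, are re-derived from the weighed amounts at 1276 lb of glass in full precision as they appear in the problem or answer text.
What the batch supplies per oxide:
  Li2O: 202.2·0.04480 = 9.059 lb
  TiO2: 214.7·0.9901 = 212.6 lb
  SiO2: 202.2·0.7796 + 756.4·0.9949 = 910.2 lb
  Al2O3: 109.0·0.9960 + 202.2·0.1655 + 756.4·0.003000 = 144.3 lb
LOI: 109.0·0.004000 + 202.2·0.01010 + 214.7·0.009900 + 756.4·0.002100 = 6.192 lb
Net of LOI, the glass mass = 1282 − 6.192 = 1276 lb (= the summed oxide contributions)
wt % = 100 × oxide mass / glass mass

Glass mass = 1276 lb (batch 1282 − LOI 6.192).
Composition: Li2O 0.7099%, TiO2 16.66%, SiO2 71.32%, Al2O3 11.31%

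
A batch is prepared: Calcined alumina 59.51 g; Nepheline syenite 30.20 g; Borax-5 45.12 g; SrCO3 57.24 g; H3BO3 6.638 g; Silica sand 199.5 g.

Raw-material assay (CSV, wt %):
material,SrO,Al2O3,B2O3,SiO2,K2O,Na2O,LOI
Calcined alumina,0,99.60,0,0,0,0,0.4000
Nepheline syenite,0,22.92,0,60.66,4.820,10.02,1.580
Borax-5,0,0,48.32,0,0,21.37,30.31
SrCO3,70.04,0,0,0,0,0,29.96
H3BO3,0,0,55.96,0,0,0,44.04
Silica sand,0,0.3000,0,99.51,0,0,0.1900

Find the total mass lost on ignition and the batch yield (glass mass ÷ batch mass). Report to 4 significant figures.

Values along the way are shown rounded to 4 significant digits in the working — every computation runs at full float precision from start to finish — each reported figure sees exactly one rounding. All derived quantities (six oxide percentages, yield, totals, ignition loss, net glass mass) are computed in full precision from the batch weights per 363.4 g of glass exactly as printed in problem or answer.
Ignition loss by material:
  Calcined alumina: 59.51 × 0.004000 = 0.2380 g
  Nepheline syenite: 30.20 × 0.01580 = 0.4772 g
  Borax-5: 45.12 × 0.3031 = 13.68 g
  SrCO3: 57.24 × 0.2996 = 17.15 g
  H3BO3: 6.638 × 0.4404 = 2.923 g
  Silica sand: 199.5 × 0.001900 = 0.3790 g
Total LOI = 34.84 g
Glass = batch − LOI = 398.2 − 34.84 = 363.4 g

LOI loss = 34.84 g; glass = 363.4 g; yield = 91.25%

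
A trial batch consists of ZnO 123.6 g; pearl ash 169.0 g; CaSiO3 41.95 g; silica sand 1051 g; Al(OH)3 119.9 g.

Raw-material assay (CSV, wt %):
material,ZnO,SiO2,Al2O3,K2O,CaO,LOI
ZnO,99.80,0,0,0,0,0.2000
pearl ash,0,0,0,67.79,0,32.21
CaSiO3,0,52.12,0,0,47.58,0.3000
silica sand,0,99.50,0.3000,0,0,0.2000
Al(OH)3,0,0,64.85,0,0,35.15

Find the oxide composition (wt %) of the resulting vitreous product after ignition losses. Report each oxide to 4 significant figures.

Glass mass = 1406 g (batch 1505 − LOI 99.05).
Composition: ZnO 8.771%, SiO2 75.91%, Al2O3 5.753%, K2O 8.146%, CaO 1.419%

Values along the way are printed with 4-significant-digit rounding at each printed step; the whole derivation carries full float precision at all times; every reported value carries a single rounding. All derived quantities, which include LOI, the yield, totals, glass mass, five oxide percentages, are re-derived at exact precision, precisely as stated by problem or answer, starting from the weights per 1406 g of glass.
Oxide masses out of the charge:
  ZnO: 123.6·0.9980 = 123.4 g
  SiO2: 41.95·0.5212 + 1051·0.9950 = 1068 g
  Al2O3: 1051·0.003000 + 119.9·0.6485 = 80.91 g
  K2O: 169.0·0.6779 = 114.6 g
  CaO: 41.95·0.4758 = 19.96 g
LOI: 123.6·0.002000 + 169.0·0.3221 + 41.95·0.003000 + 1051·0.002000 + 119.9·0.3515 = 99.05 g
Resulting glass, batch − LOI: 1505 − 99.05 = 1406 g (matching Σ of the oxides)
wt %: oxide over glass, times 100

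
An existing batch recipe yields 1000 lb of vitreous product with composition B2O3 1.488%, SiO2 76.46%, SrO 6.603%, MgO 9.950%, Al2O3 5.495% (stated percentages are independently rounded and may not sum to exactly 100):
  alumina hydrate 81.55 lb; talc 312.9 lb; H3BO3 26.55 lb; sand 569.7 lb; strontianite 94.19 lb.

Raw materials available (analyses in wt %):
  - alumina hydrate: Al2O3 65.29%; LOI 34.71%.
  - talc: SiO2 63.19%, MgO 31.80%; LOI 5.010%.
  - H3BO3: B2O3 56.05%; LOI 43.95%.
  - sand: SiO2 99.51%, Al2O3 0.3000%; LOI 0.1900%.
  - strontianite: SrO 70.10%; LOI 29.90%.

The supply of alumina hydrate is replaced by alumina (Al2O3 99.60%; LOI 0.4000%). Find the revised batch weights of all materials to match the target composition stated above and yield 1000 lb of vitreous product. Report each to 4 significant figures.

In-progress results are shown rounded off to 4 significant figures alongside each step. Full precision is maintained in all steps; a single rounding produces every reported number. All derived quantities, which include five oxide percentages, net glass mass, totals, yield, ignition loss, are computed in exact precision, exactly as shown in the problem or answer text, using the weight values on 1000 lb of glass.
Target masses of each oxide per 1000 lb vitreous product:
  B2O3: 1.488% × 1000 = 14.88 lb
  SiO2: 76.46% × 1000 = 764.6 lb
  SrO: 6.603% × 1000 = 66.03 lb
  MgO: 9.950% × 1000 = 99.50 lb
  Al2O3: 5.495% × 1000 = 54.95 lb
Checking each oxide sum from the weights as reported, against the basis in use (delivered sums recover each target up to rounding of the answer):
  B2O3: 26.55·0.5605 = 14.88 lb (target 14.88 lb)
  SiO2: 312.9·0.6319 + 569.7·0.9951 = 764.6 lb (target 764.6 lb)
  SrO: 94.19·0.7010 = 66.03 lb (target 66.03 lb)
  MgO: 312.9·0.3180 = 99.50 lb (target 99.50 lb)
  Al2O3: 53.45·0.9960 + 569.7·0.003000 = 54.95 lb (target 54.95 lb)
Glass-mass sanity pass: batch Σ − ignition loss = 1000 lb (the targets, summed, come to 1000 lb; with the basis standing at 1000 lb — any gap is answer rounding).
Batch total: Σ batch = 1057 lb; the LOI term Σ batch·LOI equals 56.80 lb; yield, glass over the total, = 94.62%.

Revised batch per 1000 lb vitreous product:
  alumina: 53.45 lb
  talc: 312.9 lb
  H3BO3: 26.55 lb
  sand: 569.7 lb
  strontianite: 94.19 lb
Total batch = 1057 lb; LOI loss = 56.80 lb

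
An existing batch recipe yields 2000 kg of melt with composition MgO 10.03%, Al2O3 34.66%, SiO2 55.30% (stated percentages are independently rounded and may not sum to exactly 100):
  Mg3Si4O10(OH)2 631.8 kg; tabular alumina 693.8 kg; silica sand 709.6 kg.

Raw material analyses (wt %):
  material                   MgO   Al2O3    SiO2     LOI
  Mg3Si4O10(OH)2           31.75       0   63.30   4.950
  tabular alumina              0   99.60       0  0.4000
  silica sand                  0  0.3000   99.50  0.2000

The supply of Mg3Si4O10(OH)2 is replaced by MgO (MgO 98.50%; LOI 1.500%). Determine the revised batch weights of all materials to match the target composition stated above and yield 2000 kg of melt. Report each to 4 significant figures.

All arithmetic carries full precision in all steps — intermediates are shown (rounded to four significant digits) between the steps; each reported result sees exactly one rounding. Derived quantities are recomputed in full precision (net glass mass, LOI, totals, the yield, three oxide percentages) from the weighed amounts at 2000 kg of glass, as they appear in problem or answer.
Per-oxide target masses for 2000 kg melt:
  MgO: 10.03% × 2000 = 200.6 kg
  Al2O3: 34.66% × 2000 = 693.2 kg
  SiO2: 55.30% × 2000 = 1106 kg
Verifying the oxide balance using the reported weights, versus the basis set out (every target is met by its sum inside rounding margins):
  MgO: 203.7·0.9850 = 200.6 kg (target 200.6 kg)
  Al2O3: 692.6·0.9960 + 1112·0.003000 = 693.2 kg (target 693.2 kg)
  SiO2: 1112·0.9950 = 1106 kg (target 1106 kg)
Glass-mass closure: total charge less LOI = 2000 kg (summing oxide targets gives 2000 kg; stated basis 2000 kg — gaps are rounding artifacts).
Total batch = Σ batch = 2008 kg; LOI loss = Σ batch·LOI = 8.050 kg; the yield ratio, glass ÷ batch: 99.60%.

Revised batch per 2000 kg melt:
  MgO: 203.7 kg
  tabular alumina: 692.6 kg
  silica sand: 1112 kg
Total batch = 2008 kg; LOI loss = 8.050 kg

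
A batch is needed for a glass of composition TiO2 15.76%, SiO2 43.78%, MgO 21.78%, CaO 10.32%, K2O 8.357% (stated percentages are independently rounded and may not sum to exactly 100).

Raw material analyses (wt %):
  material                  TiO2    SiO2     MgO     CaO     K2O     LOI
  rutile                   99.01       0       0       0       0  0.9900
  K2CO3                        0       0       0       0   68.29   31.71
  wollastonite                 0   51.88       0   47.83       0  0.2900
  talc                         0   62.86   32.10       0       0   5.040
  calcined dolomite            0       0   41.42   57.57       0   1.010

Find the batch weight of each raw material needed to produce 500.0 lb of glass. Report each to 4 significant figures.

Every computation holds full float precision throughout. Mid-chain values are shown (rounded to 4 significant figures) within the worked lines — each reported result undergoes a single rounding — the derived quantities are recomputed using the weight values at 500.0 lb of glass in exact precision (five oxide percentages, the totals, the yield, glass mass, LOI), as they appear in the question or the answer.
The oxide mass targets at 500.0 lb glass:
  TiO2: 15.76% × 500.0 = 78.80 lb
  SiO2: 43.78% × 500.0 = 218.9 lb
  MgO: 21.78% × 500.0 = 108.9 lb
  CaO: 10.32% × 500.0 = 51.60 lb
  K2O: 8.357% × 500.0 = 41.78 lb
Sums-versus-targets review working from each reported weight, on the stated basis (oxide sums agree with the targets once rounding is allowed for):
  TiO2: 79.59·0.9901 = 78.80 lb (target 78.80 lb)
  SiO2: 65.69·0.5188 + 294.0·0.6286 = 218.9 lb (target 218.9 lb)
  MgO: 294.0·0.3210 + 35.05·0.4142 = 108.9 lb (target 108.9 lb)
  CaO: 65.69·0.4783 + 35.05·0.5757 = 51.60 lb (target 51.60 lb)
  K2O: 61.19·0.6829 = 41.79 lb (target 41.78 lb)
Glass-mass closure: batch total minus LOI = 500.0 lb (the targets, summed, come to 500.0 lb; basis as stated: 500.0 lb — gaps are rounding artifacts).
Whole-batch sum: Σ batch = 535.5 lb; LOI loss = Σ batch·LOI = 35.55 lb; as yield: glass ÷ batch → 93.36%.

Batch per 500.0 lb glass:
  rutile: 79.59 lb
  K2CO3: 61.19 lb
  wollastonite: 65.69 lb
  talc: 294.0 lb
  calcined dolomite: 35.05 lb
Total batch = 535.5 lb; LOI loss = 35.55 lb; yield = 93.36%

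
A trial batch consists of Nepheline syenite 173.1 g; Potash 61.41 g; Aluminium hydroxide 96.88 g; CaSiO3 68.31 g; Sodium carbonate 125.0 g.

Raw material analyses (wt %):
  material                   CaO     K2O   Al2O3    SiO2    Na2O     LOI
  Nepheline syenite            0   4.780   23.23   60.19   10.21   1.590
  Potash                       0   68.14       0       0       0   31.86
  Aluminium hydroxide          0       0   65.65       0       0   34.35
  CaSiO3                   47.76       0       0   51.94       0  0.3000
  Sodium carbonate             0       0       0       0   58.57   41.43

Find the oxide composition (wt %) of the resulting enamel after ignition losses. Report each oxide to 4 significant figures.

The intermediate values are printed, with 4-significant-figure rounding, across the worked steps; the working math holds exact precision at all times. Exactly one rounding goes into every reported result. Derived quantities (yield, the five compositions, the totals, glass mass, ignition loss) are carried from the batch weights on 417.1 g of glass in full float precision, exactly as printed in question or answer.
Per-oxide mass from batch:
  CaO: 68.31·0.4776 = 32.62 g
  K2O: 173.1·0.04780 + 61.41·0.6814 = 50.12 g
  Al2O3: 173.1·0.2323 + 96.88·0.6565 = 103.8 g
  SiO2: 173.1·0.6019 + 68.31·0.5194 = 139.7 g
  Na2O: 173.1·0.1021 + 125.0·0.5857 = 90.89 g
LOI: 173.1·0.01590 + 61.41·0.3186 + 96.88·0.3435 + 68.31·0.003000 + 125.0·0.4143 = 107.6 g
Resulting glass, batch − LOI: 524.7 − 107.6 = 417.1 g (= Σ oxide masses)
percent by weight: oxide/glass ×100

Glass mass = 417.1 g (batch 524.7 − LOI 107.6).
Composition: CaO 7.822%, K2O 12.02%, Al2O3 24.89%, SiO2 33.48%, Na2O 21.79%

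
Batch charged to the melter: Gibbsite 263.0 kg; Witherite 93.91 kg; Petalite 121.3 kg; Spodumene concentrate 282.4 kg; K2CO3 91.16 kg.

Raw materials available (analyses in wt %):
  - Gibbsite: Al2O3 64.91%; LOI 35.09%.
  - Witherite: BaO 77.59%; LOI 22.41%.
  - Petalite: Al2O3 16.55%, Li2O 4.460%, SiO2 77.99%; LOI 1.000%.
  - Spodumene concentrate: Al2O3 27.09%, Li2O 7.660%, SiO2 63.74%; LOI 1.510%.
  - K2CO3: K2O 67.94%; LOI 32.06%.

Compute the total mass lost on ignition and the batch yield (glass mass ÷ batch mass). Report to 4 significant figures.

LOI loss = 148.0 kg; glass = 703.7 kg; yield = 82.62%

Working values are printed (rounded to four significant figures) in the working — all arithmetic carries full float precision at every stage — every reported number is rounded a single time. Derived quantities, which include LOI, the yield, the five compositions, glass mass, totals, are recomputed in full float precision, precisely as stated by question or answer, from the weighed amounts on 703.7 kg of glass.
Each material's LOI contribution:
  Gibbsite: 263.0 × 0.3509 = 92.29 kg
  Witherite: 93.91 × 0.2241 = 21.05 kg
  Petalite: 121.3 × 0.01000 = 1.213 kg
  Spodumene concentrate: 282.4 × 0.01510 = 4.264 kg
  K2CO3: 91.16 × 0.3206 = 29.23 kg
Total LOI = 148.0 kg
Glass = batch − LOI = 851.8 − 148.0 = 703.7 kg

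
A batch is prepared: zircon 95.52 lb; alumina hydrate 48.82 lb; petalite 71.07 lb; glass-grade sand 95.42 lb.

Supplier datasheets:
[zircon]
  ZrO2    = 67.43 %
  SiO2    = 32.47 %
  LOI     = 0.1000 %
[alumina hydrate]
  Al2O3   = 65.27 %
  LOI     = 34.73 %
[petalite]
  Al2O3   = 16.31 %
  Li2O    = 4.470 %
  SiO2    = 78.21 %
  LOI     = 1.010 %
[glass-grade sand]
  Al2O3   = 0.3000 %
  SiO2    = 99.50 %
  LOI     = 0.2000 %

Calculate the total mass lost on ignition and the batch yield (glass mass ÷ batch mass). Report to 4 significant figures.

LOI loss = 17.96 lb; glass = 292.9 lb; yield = 94.22%

Intermediates are printed, with 4-significant-figure rounding, in the printout. Each numeric step maintains full precision in every operation; every reported value takes a single rounding — all derived quantities are computed from the batch weights on 292.9 lb of glass in exact precision (LOI, the yield, glass mass, the totals, four oxide percentages), as set out in the problem or the answer.
Ignition loss by material:
  zircon: 95.52 × 0.001000 = 0.09552 lb
  alumina hydrate: 48.82 × 0.3473 = 16.96 lb
  petalite: 71.07 × 0.01010 = 0.7178 lb
  glass-grade sand: 95.42 × 0.002000 = 0.1908 lb
Total LOI = 17.96 lb
Glass = batch − LOI = 310.8 − 17.96 = 292.9 lb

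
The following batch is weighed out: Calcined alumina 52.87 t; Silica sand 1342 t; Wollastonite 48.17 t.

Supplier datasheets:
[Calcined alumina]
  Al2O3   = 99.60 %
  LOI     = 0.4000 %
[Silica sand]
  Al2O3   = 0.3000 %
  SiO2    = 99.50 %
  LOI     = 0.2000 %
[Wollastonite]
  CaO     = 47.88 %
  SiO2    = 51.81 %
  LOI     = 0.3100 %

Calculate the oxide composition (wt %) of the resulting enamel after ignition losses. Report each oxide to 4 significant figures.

Glass mass = 1440 t (batch 1443 − LOI 3.045).
Composition: CaO 1.602%, Al2O3 3.936%, SiO2 94.46%

All internal work holds full precision from start to finish — working values are printed, rounded to four significant figures, on the page. Every reported number is rounded exactly once; the derived quantities are recomputed at exact precision (the totals, yield, the three compositions, glass mass, ignition loss) starting from the weights on 1440 t of glass, as set out in question or answer.
Per-oxide mass from batch:
  CaO: 48.17·0.4788 = 23.06 t
  Al2O3: 52.87·0.9960 + 1342·0.003000 = 56.68 t
  SiO2: 1342·0.9950 + 48.17·0.5181 = 1360 t
LOI: 52.87·0.004000 + 1342·0.002000 + 48.17·0.003100 = 3.045 t
Resulting glass, batch − LOI: 1443 − 3.045 = 1440 t (consistent with Σ oxide mass)
each oxide over glass, ×100, is wt %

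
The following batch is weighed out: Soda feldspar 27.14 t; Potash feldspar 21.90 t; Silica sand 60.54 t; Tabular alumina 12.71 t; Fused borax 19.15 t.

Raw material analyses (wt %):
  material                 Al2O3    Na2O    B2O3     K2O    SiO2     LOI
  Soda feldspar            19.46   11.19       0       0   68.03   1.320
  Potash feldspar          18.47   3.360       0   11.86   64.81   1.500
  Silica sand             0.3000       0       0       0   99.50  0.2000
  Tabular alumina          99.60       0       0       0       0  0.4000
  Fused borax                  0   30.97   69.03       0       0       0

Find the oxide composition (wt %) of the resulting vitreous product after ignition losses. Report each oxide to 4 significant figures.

Values along the way are displayed, rounded to 4 significant digits, as written. Full precision is carried through every step — a single rounding produces every reported result. Derived quantities, which include ignition loss, glass mass, the five compositions, the totals, yield, are carried at full precision, as written in question or answer, starting from the weights at 140.6 t of glass.
What the batch supplies per oxide:
  Al2O3: 27.14·0.1946 + 21.90·0.1847 + 60.54·0.003000 + 12.71·0.9960 = 22.17 t
  Na2O: 27.14·0.1119 + 21.90·0.03360 + 19.15·0.3097 = 9.704 t
  B2O3: 19.15·0.6903 = 13.22 t
  K2O: 21.90·0.1186 = 2.597 t
  SiO2: 27.14·0.6803 + 21.90·0.6481 + 60.54·0.9950 = 92.89 t
LOI: 27.14·0.01320 + 21.90·0.01500 + 60.54·0.002000 + 12.71·0.004000 = 0.8587 t
Glass = total batch minus LOI = 141.4 − 0.8587 = 140.6 t (= Σ oxide masses)
percent by weight: oxide/glass ×100

Glass mass = 140.6 t (batch 141.4 − LOI 0.8587).
Composition: Al2O3 15.77%, Na2O 6.902%, B2O3 9.403%, K2O 1.848%, SiO2 66.08%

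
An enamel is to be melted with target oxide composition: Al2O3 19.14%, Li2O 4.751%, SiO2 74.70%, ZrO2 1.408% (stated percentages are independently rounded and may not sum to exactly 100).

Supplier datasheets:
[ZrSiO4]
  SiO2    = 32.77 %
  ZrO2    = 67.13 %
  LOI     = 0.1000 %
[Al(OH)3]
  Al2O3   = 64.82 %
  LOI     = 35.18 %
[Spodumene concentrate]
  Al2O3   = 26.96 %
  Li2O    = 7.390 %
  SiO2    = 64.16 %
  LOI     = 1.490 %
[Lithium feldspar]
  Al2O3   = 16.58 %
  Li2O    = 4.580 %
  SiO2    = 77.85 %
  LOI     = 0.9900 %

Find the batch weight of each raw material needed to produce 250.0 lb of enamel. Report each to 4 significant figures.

All internal work maintains full precision all the way through. Values along the way are shown, rounded to four significant figures, across the worked steps — every reported result takes exactly one rounding — the derived quantities (glass mass, the totals, LOI, the yield, the four compositions) are computed using the weight values per 250.0 lb of glass in full float precision exactly as shown in either problem or answer.
Per-oxide target masses for 250.0 lb enamel:
  Al2O3: 19.14% × 250.0 = 47.85 lb
  Li2O: 4.751% × 250.0 = 11.88 lb
  SiO2: 74.70% × 250.0 = 186.8 lb
  ZrO2: 1.408% × 250.0 = 3.520 lb
Balance tally, oxide-wise, given the weights on record, under the basis named above (sums match the target masses up to rounding of the answer):
  Al2O3: 7.398·0.6482 + 27.44·0.2696 + 215.1·0.1658 = 47.86 lb (target 47.85 lb)
  Li2O: 27.44·0.07390 + 215.1·0.04580 = 11.88 lb (target 11.88 lb)
  SiO2: 5.244·0.3277 + 27.44·0.6416 + 215.1·0.7785 = 186.8 lb (target 186.8 lb)
  ZrO2: 5.244·0.6713 = 3.520 lb (target 3.520 lb)
Consistency of the glass mass: net batch after ignition = 250.0 lb (per-oxide target masses sum to 250.0 lb; with the basis standing at 250.0 lb — any gap is answer rounding).
Summing the batch: Σ batch = 255.2 lb; loss to ignition Σ batch·LOI = 5.146 lb; as yield: glass ÷ batch → 97.98%.

Batch per 250.0 lb enamel:
  ZrSiO4: 5.244 lb
  Al(OH)3: 7.398 lb
  Spodumene concentrate: 27.44 lb
  Lithium feldspar: 215.1 lb
Total batch = 255.2 lb; LOI loss = 5.146 lb; yield = 97.98%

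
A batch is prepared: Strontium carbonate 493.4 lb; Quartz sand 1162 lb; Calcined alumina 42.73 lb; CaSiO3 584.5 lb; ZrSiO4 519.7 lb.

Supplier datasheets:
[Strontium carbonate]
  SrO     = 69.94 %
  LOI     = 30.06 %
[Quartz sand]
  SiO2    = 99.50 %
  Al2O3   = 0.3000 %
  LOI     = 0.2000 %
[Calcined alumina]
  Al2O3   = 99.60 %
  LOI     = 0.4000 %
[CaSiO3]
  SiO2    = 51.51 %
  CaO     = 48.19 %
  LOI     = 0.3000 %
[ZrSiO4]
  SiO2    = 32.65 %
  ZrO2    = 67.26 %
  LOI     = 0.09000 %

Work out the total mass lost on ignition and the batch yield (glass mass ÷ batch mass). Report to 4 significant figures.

Exact precision is maintained through every step; intermediates are displayed (rounded to four significant digits) in the working. Exactly one rounding lands on each reported number. The derived quantities are recomputed starting from the weights at 2649 lb of glass in full precision (net glass mass, LOI, the five compositions, yield, totals) exactly as printed in the problem or the answer.
Per-material ignition loss:
  Strontium carbonate: 493.4 × 0.3006 = 148.3 lb
  Quartz sand: 1162 × 0.002000 = 2.324 lb
  Calcined alumina: 42.73 × 0.004000 = 0.1709 lb
  CaSiO3: 584.5 × 0.003000 = 1.754 lb
  ZrSiO4: 519.7 × 9.000e-04 = 0.4677 lb
Total LOI = 153.0 lb
Glass = batch − LOI = 2802 − 153.0 = 2649 lb

LOI loss = 153.0 lb; glass = 2649 lb; yield = 94.54%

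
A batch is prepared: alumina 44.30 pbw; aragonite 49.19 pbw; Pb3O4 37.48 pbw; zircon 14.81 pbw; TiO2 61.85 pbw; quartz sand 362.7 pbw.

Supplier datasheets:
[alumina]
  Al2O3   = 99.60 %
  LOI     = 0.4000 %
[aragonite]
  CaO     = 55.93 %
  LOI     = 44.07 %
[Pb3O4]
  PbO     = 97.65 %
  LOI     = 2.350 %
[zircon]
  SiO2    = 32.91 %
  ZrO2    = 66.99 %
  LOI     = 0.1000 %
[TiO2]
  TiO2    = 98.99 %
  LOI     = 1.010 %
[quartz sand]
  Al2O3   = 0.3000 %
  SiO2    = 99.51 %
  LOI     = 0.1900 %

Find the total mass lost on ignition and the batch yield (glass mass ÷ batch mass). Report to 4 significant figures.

LOI loss = 24.06 pbw; glass = 546.3 pbw; yield = 95.78%

Every computation maintains exact precision in every operation — working values are printed rounded to 4 significant digits in the working. Exactly one rounding is applied to each reported number — derived quantities are recomputed in full float precision (the totals, glass mass, the yield, LOI, the six compositions) starting from the weights for 546.3 pbw of glass, precisely as stated by either problem or answer.
LOI of each material in turn:
  alumina: 44.30 × 0.004000 = 0.1772 pbw
  aragonite: 49.19 × 0.4407 = 21.68 pbw
  Pb3O4: 37.48 × 0.02350 = 0.8808 pbw
  zircon: 14.81 × 0.001000 = 0.01481 pbw
  TiO2: 61.85 × 0.01010 = 0.6247 pbw
  quartz sand: 362.7 × 0.001900 = 0.6891 pbw
Total LOI = 24.06 pbw
Glass = batch − LOI = 570.3 − 24.06 = 546.3 pbw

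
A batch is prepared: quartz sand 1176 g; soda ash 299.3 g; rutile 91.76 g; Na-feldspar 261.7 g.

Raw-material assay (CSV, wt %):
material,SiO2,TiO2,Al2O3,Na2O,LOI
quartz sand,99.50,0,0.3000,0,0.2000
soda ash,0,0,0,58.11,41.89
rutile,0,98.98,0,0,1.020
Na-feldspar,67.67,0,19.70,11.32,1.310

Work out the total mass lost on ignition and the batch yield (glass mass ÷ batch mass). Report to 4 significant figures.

Every computation maintains full precision all the way through. Mid-chain values appear rounded to four significant digits across the worked steps — every reported figure is rounded a single time. All derived quantities (the totals, LOI, glass mass, yield, the four compositions) are carried in exact precision starting from the weights on 1697 g of glass as written in either problem or answer.
Loss on ignition, line by line:
  quartz sand: 1176 × 0.002000 = 2.352 g
  soda ash: 299.3 × 0.4189 = 125.4 g
  rutile: 91.76 × 0.01020 = 0.9360 g
  Na-feldspar: 261.7 × 0.01310 = 3.428 g
Total LOI = 132.1 g
Glass = batch − LOI = 1829 − 132.1 = 1697 g

LOI loss = 132.1 g; glass = 1697 g; yield = 92.78%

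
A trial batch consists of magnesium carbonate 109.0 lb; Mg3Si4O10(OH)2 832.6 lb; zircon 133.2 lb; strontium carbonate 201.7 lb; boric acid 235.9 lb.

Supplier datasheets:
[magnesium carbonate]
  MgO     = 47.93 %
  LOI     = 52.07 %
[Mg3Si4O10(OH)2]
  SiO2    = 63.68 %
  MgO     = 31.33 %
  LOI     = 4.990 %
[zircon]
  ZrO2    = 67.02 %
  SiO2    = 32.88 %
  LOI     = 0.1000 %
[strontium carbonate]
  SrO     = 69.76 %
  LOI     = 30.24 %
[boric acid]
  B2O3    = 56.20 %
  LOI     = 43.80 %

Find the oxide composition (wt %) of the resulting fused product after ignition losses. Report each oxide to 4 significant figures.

Glass mass = 1250 lb (batch 1512 − LOI 262.8).
Composition: ZrO2 7.144%, SiO2 45.93%, B2O3 10.61%, SrO 11.26%, MgO 25.05%

Every computation runs at exact precision from first step to last; in-progress results appear rounded to four significant digits at each printed step; every reported value takes a single rounding; the derived quantities (totals, net glass mass, yield, LOI, the five compositions) are rebuilt at exact precision starting from the weights at 1250 lb of glass, exactly as shown in either problem or answer.
Oxide-by-oxide delivered mass:
  ZrO2: 133.2·0.6702 = 89.27 lb
  SiO2: 832.6·0.6368 + 133.2·0.3288 = 574.0 lb
  B2O3: 235.9·0.5620 = 132.6 lb
  SrO: 201.7·0.6976 = 140.7 lb
  MgO: 109.0·0.4793 + 832.6·0.3133 = 313.1 lb
LOI: 109.0·0.5207 + 832.6·0.04990 + 133.2·0.001000 + 201.7·0.3024 + 235.9·0.4380 = 262.8 lb
batch − LOI leaves glass = 1512 − 262.8 = 1250 lb (the oxide masses sum to this)
oxide / glass × 100 gives the wt %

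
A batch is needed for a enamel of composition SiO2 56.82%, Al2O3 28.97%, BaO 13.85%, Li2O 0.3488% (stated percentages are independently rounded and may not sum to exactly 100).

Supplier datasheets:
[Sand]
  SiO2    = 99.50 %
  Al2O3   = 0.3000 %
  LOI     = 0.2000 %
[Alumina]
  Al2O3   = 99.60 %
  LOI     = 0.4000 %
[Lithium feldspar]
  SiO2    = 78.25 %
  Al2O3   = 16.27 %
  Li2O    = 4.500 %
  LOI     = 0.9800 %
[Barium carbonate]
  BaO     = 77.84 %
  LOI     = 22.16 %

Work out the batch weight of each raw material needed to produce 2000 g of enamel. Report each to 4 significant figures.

Every computation runs at exact precision at each step. Mid-chain values appear rounded to 4 significant figures as written. Every reported value is rounded once only. Derived quantities (LOI, the four compositions, the totals, glass mass, the yield) are re-derived at full float precision using the weight values at 2000 g of glass, as given in problem or answer.
The oxide mass targets at 2000 g enamel:
  SiO2: 56.82% × 2000 = 1136 g
  Al2O3: 28.97% × 2000 = 579.4 g
  BaO: 13.85% × 2000 = 277.0 g
  Li2O: 0.3488% × 2000 = 6.976 g
Per-oxide balance check using the reported weights, against the basis in use (summed amounts equal target values modulo rounding of the values):
  SiO2: 1020·0.9950 + 155.0·0.7825 = 1136 g (target 1136 g)
  Al2O3: 1020·0.003000 + 553.3·0.9960 + 155.0·0.1627 = 579.4 g (target 579.4 g)
  BaO: 355.9·0.7784 = 277.0 g (target 277.0 g)
  Li2O: 155.0·0.04500 = 6.975 g (target 6.976 g)
Glass-mass bookkeeping: total charge less LOI = 2000 g (summing oxide targets gives 2000 g; with the basis standing at 2000 g — any gap is answer rounding).
Adding the batch up: Σ batch = 2084 g; loss to ignition Σ batch·LOI = 84.64 g; glass ÷ batch gives a yield of 95.94%.

Batch per 2000 g enamel:
  Sand: 1020 g
  Alumina: 553.3 g
  Lithium feldspar: 155.0 g
  Barium carbonate: 355.9 g
Total batch = 2084 g; LOI loss = 84.64 g; yield = 95.94%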